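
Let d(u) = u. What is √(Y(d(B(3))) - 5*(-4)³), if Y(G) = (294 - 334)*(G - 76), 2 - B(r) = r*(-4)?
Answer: 20*√7 ≈ 52.915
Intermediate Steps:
B(r) = 2 + 4*r (B(r) = 2 - r*(-4) = 2 - (-4)*r = 2 + 4*r)
Y(G) = 3040 - 40*G (Y(G) = -40*(-76 + G) = 3040 - 40*G)
√(Y(d(B(3))) - 5*(-4)³) = √((3040 - 40*(2 + 4*3)) - 5*(-4)³) = √((3040 - 40*(2 + 12)) - 5*(-64)) = √((3040 - 40*14) + 320) = √((3040 - 560) + 320) = √(2480 + 320) = √2800 = 20*√7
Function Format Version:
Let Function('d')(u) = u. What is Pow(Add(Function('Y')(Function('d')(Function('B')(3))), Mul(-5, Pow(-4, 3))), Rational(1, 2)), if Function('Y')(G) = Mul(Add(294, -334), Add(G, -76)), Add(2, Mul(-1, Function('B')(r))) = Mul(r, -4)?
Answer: Mul(20, Pow(7, Rational(1, 2))) ≈ 52.915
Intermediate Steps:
Function('B')(r) = Add(2, Mul(4, r)) (Function('B')(r) = Add(2, Mul(-1, Mul(r, -4))) = Add(2, Mul(-1, Mul(-4, r))) = Add(2, Mul(4, r)))
Function('Y')(G) = Add(3040, Mul(-40, G)) (Function('Y')(G) = Mul(-40, Add(-76, G)) = Add(3040, Mul(-40, G)))
Pow(Add(Function('Y')(Function('d')(Function('B')(3))), Mul(-5, Pow(-4, 3))), Rational(1, 2)) = Pow(Add(Add(3040, Mul(-40, Add(2, Mul(4, 3)))), Mul(-5, Pow(-4, 3))), Rational(1, 2)) = Pow(Add(Add(3040, Mul(-40, Add(2, 12))), Mul(-5, -64)), Rational(1, 2)) = Pow(Add(Add(3040, Mul(-40, 14)), 320), Rational(1, 2)) = Pow(Add(Add(3040, -560), 320), Rational(1, 2)) = Pow(Add(2480, 320), Rational(1, 2)) = Pow(2800, Rational(1, 2)) = Mul(20, Pow(7, Rational(1, 2)))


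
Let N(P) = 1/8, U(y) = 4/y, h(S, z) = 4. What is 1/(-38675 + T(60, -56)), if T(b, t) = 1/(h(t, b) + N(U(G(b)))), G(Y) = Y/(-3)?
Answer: -33/1276267 ≈ -2.5857e-5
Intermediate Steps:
G(Y) = -Y/3 (G(Y) = Y*(-⅓) = -Y/3)
N(P) = ⅛
T(b, t) = 8/33 (T(b, t) = 1/(4 + ⅛) = 1/(33/8) = 8/33)
1/(-38675 + T(60, -56)) = 1/(-38675 + 8/33) = 1/(-1276267/33) = -33/1276267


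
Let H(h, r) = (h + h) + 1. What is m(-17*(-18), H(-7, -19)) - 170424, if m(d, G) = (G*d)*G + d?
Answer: -118404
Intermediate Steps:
H(h, r) = 1 + 2*h (H(h, r) = 2*h + 1 = 1 + 2*h)
m(d, G) = d + d*G² (m(d, G) = d*G² + d = d + d*G²)
m(-17*(-18), H(-7, -19)) - 170424 = (-17*(-18))*(1 + (1 + 2*(-7))²) - 170424 = 306*(1 + (1 - 14)²) - 170424 = 306*(1 + (-13)²) - 170424 = 306*(1 + 169) - 170424 = 306*170 - 170424 = 52020 - 170424 = -118404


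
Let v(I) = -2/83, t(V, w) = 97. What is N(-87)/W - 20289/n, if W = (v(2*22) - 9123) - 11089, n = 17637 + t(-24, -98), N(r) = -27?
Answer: -8499260982/7437630733 ≈ -1.1427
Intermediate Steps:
v(I) = -2/83 (v(I) = -2*1/83 = -2/83)
n = 17734 (n = 17637 + 97 = 17734)
W = -1677598/83 (W = (-2/83 - 9123) - 11089 = -757211/83 - 11089 = -1677598/83 ≈ -20212.)
N(-87)/W - 20289/n = -27/(-1677598/83) - 20289/17734 = -27*(-83/1677598) - 20289*1/17734 = 2241/1677598 - 20289/17734 = -8499260982/7437630733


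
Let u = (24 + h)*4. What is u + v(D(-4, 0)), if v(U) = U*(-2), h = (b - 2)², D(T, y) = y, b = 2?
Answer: 96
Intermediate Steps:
h = 0 (h = (2 - 2)² = 0² = 0)
u = 96 (u = (24 + 0)*4 = 24*4 = 96)
v(U) = -2*U
u + v(D(-4, 0)) = 96 - 2*0 = 96 + 0 = 96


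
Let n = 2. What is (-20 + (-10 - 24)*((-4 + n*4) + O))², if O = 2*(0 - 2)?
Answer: 400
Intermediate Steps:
O = -4 (O = 2*(-2) = -4)
(-20 + (-10 - 24)*((-4 + n*4) + O))² = (-20 + (-10 - 24)*((-4 + 2*4) - 4))² = (-20 - 34*((-4 + 8) - 4))² = (-20 - 34*(4 - 4))² = (-20 - 34*0)² = (-20 + 0)² = (-20)² = 400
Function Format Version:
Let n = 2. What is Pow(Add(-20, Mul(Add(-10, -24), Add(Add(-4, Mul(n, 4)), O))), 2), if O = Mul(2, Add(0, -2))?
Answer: 400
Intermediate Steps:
O = -4 (O = Mul(2, -2) = -4)
Pow(Add(-20, Mul(Add(-10, -24), Add(Add(-4, Mul(n, 4)), O))), 2) = Pow(Add(-20, Mul(Add(-10, -24), Add(Add(-4, Mul(2, 4)), -4))), 2) = Pow(Add(-20, Mul(-34, Add(Add(-4, 8), -4))), 2) = Pow(Add(-20, Mul(-34, Add(4, -4))), 2) = Pow(Add(-20, Mul(-34, 0)), 2) = Pow(Add(-20, 0), 2) = Pow(-20, 2) = 400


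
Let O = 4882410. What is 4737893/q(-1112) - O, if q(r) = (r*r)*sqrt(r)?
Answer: -4882410 - 4737893*I*sqrt(278)/687518464 ≈ -4.8824e+6 - 0.1149*I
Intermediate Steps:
q(r) = r**(5/2) (q(r) = r**2*sqrt(r) = r**(5/2))
4737893/q(-1112) - O = 4737893/((-1112)**(5/2)) - 1*4882410 = 4737893/((2473088*I*sqrt(278))) - 4882410 = 4737893*(-I*sqrt(278)/687518464) - 4882410 = -4737893*I*sqrt(278)/687518464 - 4882410 = -4882410 - 4737893*I*sqrt(278)/687518464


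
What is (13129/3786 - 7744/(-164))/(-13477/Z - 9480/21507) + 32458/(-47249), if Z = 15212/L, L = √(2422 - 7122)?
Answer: (-243392972887232202*√47 + 2039190329575364639*I)/(3667136637*(-4806992*I + 96616613*√47)) ≈ -0.69301 + 0.83449*I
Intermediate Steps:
L = 10*I*√47 (L = √(-4700) = 10*I*√47 ≈ 68.557*I)
Z = -7606*I*√47/235 (Z = 15212/((10*I*√47)) = 15212*(-I*√47/470) = -7606*I*√47/235 ≈ -221.89*I)
(13129/3786 - 7744/(-164))/(-13477/Z - 9480/21507) + 32458/(-47249) = (13129/3786 - 7744/(-164))/(-13477*5*I*√47/7606 - 9480/21507) + 32458/(-47249) = (13129*(1/3786) - 7744*(-1/164))/(-67385*I*√47/7606 - 9480*1/21507) + 32458*(-1/47249) = (13129/3786 + 1936/41)/(-67385*I*√47/7606 - 3160/7169) - 32458/47249 = 7867985/(155226*(-3160/7169 - 67385*I*√47/7606)) - 32458/47249 = -32458/47249 + 7867985/(155226*(-3160/7169 - 67385*I*√47/7606))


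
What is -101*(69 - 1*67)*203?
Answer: -41006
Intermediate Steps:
-101*(69 - 1*67)*203 = -101*(69 - 67)*203 = -101*2*203 = -202*203 = -41006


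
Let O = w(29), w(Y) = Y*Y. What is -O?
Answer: -841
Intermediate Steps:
w(Y) = Y**2
O = 841 (O = 29**2 = 841)
-O = -1*841 = -841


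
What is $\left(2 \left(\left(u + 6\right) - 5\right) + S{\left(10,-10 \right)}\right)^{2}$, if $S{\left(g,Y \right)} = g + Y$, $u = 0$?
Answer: $4$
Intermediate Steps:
$S{\left(g,Y \right)} = Y + g$
$\left(2 \left(\left(u + 6\right) - 5\right) + S{\left(10,-10 \right)}\right)^{2} = \left(2 \left(\left(0 + 6\right) - 5\right) + \left(-10 + 10\right)\right)^{2} = \left(2 \left(6 - 5\right) + 0\right)^{2} = \left(2 \cdot 1 + 0\right)^{2} = \left(2 + 0\right)^{2} = 2^{2} = 4$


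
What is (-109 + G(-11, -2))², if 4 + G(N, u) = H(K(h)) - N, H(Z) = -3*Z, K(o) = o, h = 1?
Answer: 11025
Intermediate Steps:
G(N, u) = -7 - N (G(N, u) = -4 + (-3*1 - N) = -4 + (-3 - N) = -7 - N)
(-109 + G(-11, -2))² = (-109 + (-7 - 1*(-11)))² = (-109 + (-7 + 11))² = (-109 + 4)² = (-105)² = 11025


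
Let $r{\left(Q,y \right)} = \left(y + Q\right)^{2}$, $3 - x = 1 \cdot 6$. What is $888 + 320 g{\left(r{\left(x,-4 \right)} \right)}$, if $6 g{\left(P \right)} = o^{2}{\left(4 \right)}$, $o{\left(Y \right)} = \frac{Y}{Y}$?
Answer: $\frac{2824}{3} \approx 941.33$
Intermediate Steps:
$o{\left(Y \right)} = 1$
$x = -3$ ($x = 3 - 1 \cdot 6 = 3 - 6 = -3$)
$r{\left(Q,y \right)} = \left(Q + y\right)^{2}$
$g{\left(P \right)} = \frac{1}{6}$ ($g{\left(P \right)} = \frac{1^{2}}{6} = \frac{1}{6} \cdot 1 = \frac{1}{6}$)
$888 + 320 g{\left(r{\left(x,-4 \right)} \right)} = 888 + 320 \cdot \frac{1}{6} = 888 + \frac{160}{3} = \frac{2824}{3}$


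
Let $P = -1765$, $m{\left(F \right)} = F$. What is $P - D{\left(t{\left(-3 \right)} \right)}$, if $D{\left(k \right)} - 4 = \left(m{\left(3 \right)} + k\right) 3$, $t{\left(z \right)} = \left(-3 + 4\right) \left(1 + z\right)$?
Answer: $-1772$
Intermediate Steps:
$t{\left(z \right)} = 1 + z$ ($t{\left(z \right)} = 1 \left(1 + z\right) = 1 + z$)
$D{\left(k \right)} = 13 + 3 k$ ($D{\left(k \right)} = 4 + \left(3 + k\right) 3 = 4 + \left(9 + 3 k\right) = 13 + 3 k$)
$P - D{\left(t{\left(-3 \right)} \right)} = -1765 - \left(13 + 3 \left(1 - 3\right)\right) = -1765 - \left(13 + 3 \left(-2\right)\right) = -1765 - \left(13 - 6\right) = -1765 - 7 = -1772$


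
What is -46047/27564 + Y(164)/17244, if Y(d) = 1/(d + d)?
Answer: -21703606495/12991905504 ≈ -1.6705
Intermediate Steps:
Y(d) = 1/(2*d)
-46047/27564 + Y(164)/17244 = -46047/27564 + ((1/2)/164)/17244 = -46047*1/27564 + ((1/2)*(1/164))*(1/17244) = -15349/9188 + (1/328)*(1/17244) = -15349/9188 + 1/5656032 = -21703606495/12991905504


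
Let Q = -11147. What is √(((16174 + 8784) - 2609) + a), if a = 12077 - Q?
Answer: √45573 ≈ 213.48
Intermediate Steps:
a = 23224 (a = 12077 - 1*(-11147) = 12077 + 11147 = 23224)
√(((16174 + 8784) - 2609) + a) = √(((16174 + 8784) - 2609) + 23224) = √((24958 - 2609) + 23224) = √(22349 + 23224) = √45573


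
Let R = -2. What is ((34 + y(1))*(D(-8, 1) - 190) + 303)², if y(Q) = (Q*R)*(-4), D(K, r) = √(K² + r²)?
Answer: 59050989 - 644868*√65 ≈ 5.3852e+7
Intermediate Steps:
y(Q) = 8*Q (y(Q) = (Q*(-2))*(-4) = -2*Q*(-4) = 8*Q)
((34 + y(1))*(D(-8, 1) - 190) + 303)² = ((34 + 8*1)*(√((-8)² + 1²) - 190) + 303)² = ((34 + 8)*(√(64 + 1) - 190) + 303)² = (42*(√65 - 190) + 303)² = (42*(-190 + √65) + 303)² = ((-7980 + 42*√65) + 303)² = (-7677 + 42*√65)²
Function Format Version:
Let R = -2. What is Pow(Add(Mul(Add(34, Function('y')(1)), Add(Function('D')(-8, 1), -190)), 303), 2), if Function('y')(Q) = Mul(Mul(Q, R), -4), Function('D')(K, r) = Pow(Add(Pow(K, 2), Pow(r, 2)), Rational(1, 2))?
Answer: Add(59050989, Mul(-644868, Pow(65, Rational(1, 2)))) ≈ 5.3852e+7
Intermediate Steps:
Function('y')(Q) = Mul(8, Q) (Function('y')(Q) = Mul(Mul(Q, -2), -4) = Mul(Mul(-2, Q), -4) = Mul(8, Q))
Pow(Add(Mul(Add(34, Function('y')(1)), Add(Function('D')(-8, 1), -190)), 303), 2) = Pow(Add(Mul(Add(34, Mul(8, 1)), Add(Pow(Add(Pow(-8, 2), Pow(1, 2)), Rational(1, 2)), -190)), 303), 2) = Pow(Add(Mul(Add(34, 8), Add(Pow(Add(64, 1), Rational(1, 2)), -190)), 303), 2) = Pow(Add(Mul(42, Add(Pow(65, Rational(1, 2)), -190)), 303), 2) = Pow(Add(Mul(42, Add(-190, Pow(65, Rational(1, 2)))), 303), 2) = Pow(Add(Add(-7980, Mul(42, Pow(65, Rational(1, 2)))), 303), 2) = Pow(Add(-7677, Mul(42, Pow(65, Rational(1, 2)))), 2)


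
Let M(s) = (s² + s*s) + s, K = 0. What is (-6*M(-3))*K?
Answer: 0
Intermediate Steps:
M(s) = s + 2*s² (M(s) = (s² + s²) + s = 2*s² + s = s + 2*s²)
(-6*M(-3))*K = -(-18)*(1 + 2*(-3))*0 = -(-18)*(1 - 6)*0 = -(-18)*(-5)*0 = -6*15*0 = -90*0 = 0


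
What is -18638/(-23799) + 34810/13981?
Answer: 1089021068/332733819 ≈ 3.2729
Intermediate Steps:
-18638/(-23799) + 34810/13981 = -18638*(-1/23799) + 34810*(1/13981) = 18638/23799 + 34810/13981 = 1089021068/332733819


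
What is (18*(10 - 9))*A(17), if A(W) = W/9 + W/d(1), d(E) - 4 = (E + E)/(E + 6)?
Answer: 527/5 ≈ 105.40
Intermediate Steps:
d(E) = 4 + 2*E/(6 + E) (d(E) = 4 + (E + E)/(E + 6) = 4 + (2*E)/(6 + E) = 4 + 2*E/(6 + E))
A(W) = 31*W/90 (A(W) = W/9 + W/((6*(4 + 1)/(6 + 1))) = W*(⅑) + W/((6*5/7)) = W/9 + W/((6*(⅐)*5)) = W/9 + W/(30/7) = W/9 + W*(7/30) = W/9 + 7*W/30 = 31*W/90)
(18*(10 - 9))*A(17) = (18*(10 - 9))*((31/90)*17) = (18*1)*(527/90) = 18*(527/90) = 527/5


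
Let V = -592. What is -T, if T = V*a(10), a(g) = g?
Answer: 5920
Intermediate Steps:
T = -5920 (T = -592*10 = -5920)
-T = -1*(-5920) = 5920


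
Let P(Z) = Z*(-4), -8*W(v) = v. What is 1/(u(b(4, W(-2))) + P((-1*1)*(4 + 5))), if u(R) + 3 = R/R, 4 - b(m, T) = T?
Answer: 1/34 ≈ 0.029412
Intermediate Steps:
W(v) = -v/8
b(m, T) = 4 - T
u(R) = -2 (u(R) = -3 + R/R = -3 + 1 = -2)
P(Z) = -4*Z
1/(u(b(4, W(-2))) + P((-1*1)*(4 + 5))) = 1/(-2 - 4*(-1*1)*(4 + 5)) = 1/(-2 - (-4)*9) = 1/(-2 - 4*(-9)) = 1/(-2 + 36) = 1/34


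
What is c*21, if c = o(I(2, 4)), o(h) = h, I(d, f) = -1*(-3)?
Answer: 63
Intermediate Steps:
I(d, f) = 3
c = 3
c*21 = 3*21 = 63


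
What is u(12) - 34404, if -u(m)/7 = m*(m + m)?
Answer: -36420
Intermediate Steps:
u(m) = -14*m² (u(m) = -7*m*(m + m) = -7*m*2*m = -14*m²)
u(12) - 34404 = -14*12² - 34404 = -14*144 - 34404 = -2016 - 34404 = -36420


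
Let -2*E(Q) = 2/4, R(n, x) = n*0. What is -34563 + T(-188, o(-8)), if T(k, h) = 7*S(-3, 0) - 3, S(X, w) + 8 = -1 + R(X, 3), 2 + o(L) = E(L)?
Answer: -34629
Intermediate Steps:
R(n, x) = 0
E(Q) = -¼ (E(Q) = -1/4 = -½*½ = -¼)
o(L) = -9/4 (o(L) = -2 - ¼ = -9/4)
S(X, w) = -9 (S(X, w) = -8 + (-1 + 0) = -8 - 1 = -9)
T(k, h) = -66 (T(k, h) = 7*(-9) - 3 = -63 - 3 = -66)
-34563 + T(-188, o(-8)) = -34563 - 66 = -34629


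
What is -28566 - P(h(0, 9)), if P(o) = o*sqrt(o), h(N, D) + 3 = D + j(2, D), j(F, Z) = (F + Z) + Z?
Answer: -28566 - 26*sqrt(26) ≈ -28699.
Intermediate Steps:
j(F, Z) = F + 2*Z
h(N, D) = -1 + 3*D (h(N, D) = -3 + (D + (2 + 2*D)) = -3 + (2 + 3*D) = -1 + 3*D)
P(o) = o**(3/2)
-28566 - P(h(0, 9)) = -28566 - (-1 + 3*9)**(3/2) = -28566 - (-1 + 27)**(3/2) = -28566 - 26**(3/2) = -28566 - 26*sqrt(26)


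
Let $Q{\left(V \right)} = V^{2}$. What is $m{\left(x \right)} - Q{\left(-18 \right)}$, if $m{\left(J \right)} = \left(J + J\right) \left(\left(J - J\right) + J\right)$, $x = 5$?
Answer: $-274$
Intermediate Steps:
$m{\left(J \right)} = 2 J^{2}$ ($m{\left(J \right)} = 2 J \left(0 + J\right) = 2 J J = 2 J^{2}$)
$m{\left(x \right)} - Q{\left(-18 \right)} = 2 \cdot 5^{2} - \left(-18\right)^{2} = 2 \cdot 25 - 324 = 50 - 324 = -274$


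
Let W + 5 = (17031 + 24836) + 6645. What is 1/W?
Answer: 1/48507 ≈ 2.0616e-5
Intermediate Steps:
W = 48507 (W = -5 + ((17031 + 24836) + 6645) = -5 + (41867 + 6645) = -5 + 48512 = 48507)
1/W = 1/48507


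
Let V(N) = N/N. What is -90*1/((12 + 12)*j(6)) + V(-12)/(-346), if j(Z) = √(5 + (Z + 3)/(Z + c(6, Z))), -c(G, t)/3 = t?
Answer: -1/346 - 15*√17/34 ≈ -1.8219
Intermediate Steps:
c(G, t) = -3*t
V(N) = 1
j(Z) = √(5 - (3 + Z)/(2*Z)) (j(Z) = √(5 + (Z + 3)/(Z - 3*Z)) = √(5 + (3 + Z)/((-2*Z))) = √(5 + (3 + Z)*(-1/(2*Z))) = √(5 - (3 + Z)/(2*Z)))
-90*1/((12 + 12)*j(6)) + V(-12)/(-346) = -90*2/((12 + 12)*√(18 - 6/6)) + 1/(-346) = -90*1/(12*√(18 - 6*⅙)) + 1*(-1/346) = -90*1/(12*√(18 - 1)) - 1/346 = -90*√17/204 - 1/346 = -15*√17/34 - 1/346 = -1/346 - 15*√17/34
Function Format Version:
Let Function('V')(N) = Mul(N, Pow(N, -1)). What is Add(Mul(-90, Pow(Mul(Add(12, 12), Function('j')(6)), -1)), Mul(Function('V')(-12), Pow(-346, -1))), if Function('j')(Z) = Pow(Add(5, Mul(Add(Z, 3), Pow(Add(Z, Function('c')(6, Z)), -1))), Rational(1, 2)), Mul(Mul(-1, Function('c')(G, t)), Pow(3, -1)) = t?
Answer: Add(Rational(-1, 346), Mul(Rational(-15, 34), Pow(17, Rational(1, 2)))) ≈ -1.8219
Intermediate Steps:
Function('c')(G, t) = Mul(-3, t)
Function('V')(N) = 1
Function('j')(Z) = Pow(Add(5, Mul(Rational(-1, 2), Pow(Z, -1), Add(3, Z))), Rational(1, 2)) (Function('j')(Z) = Pow(Add(5, Mul(Add(Z, 3), Pow(Add(Z, Mul(-3, Z)), -1))), Rational(1, 2)) = Pow(Add(5, Mul(Add(3, Z), Pow(Mul(-2, Z), -1))), Rational(1, 2)) = Pow(Add(5, Mul(Add(3, Z), Mul(Rational(-1, 2), Pow(Z, -1)))), Rational(1, 2)) = Pow(Add(5, Mul(Rational(-1, 2), Pow(Z, -1), Add(3, Z))), Rational(1, 2)))
Add(Mul(-90, Pow(Mul(Add(12, 12), Function('j')(6)), -1)), Mul(Function('V')(-12), Pow(-346, -1))) = Add(Mul(-90, Pow(Mul(Add(12, 12), Mul(Rational(1, 2), Pow(Add(18, Mul(-6, Pow(6, -1))), Rational(1, 2)))), -1)), Mul(1, Pow(-346, -1))) = Add(Mul(-90, Pow(Mul(24, Mul(Rational(1, 2), Pow(Add(18, Mul(-6, Rational(1, 6))), Rational(1, 2)))), -1)), Mul(1, Rational(-1, 346))) = Add(Mul(-90, Pow(Mul(24, Mul(Rational(1, 2), Pow(Add(18, -1), Rational(1, 2)))), -1)), Rational(-1, 346)) = Add(Mul(-90, Pow(Mul(24, Mul(Rational(1, 2), Pow(17, Rational(1, 2)))), -1)), Rational(-1, 346)) = Add(Mul(-90, Pow(Mul(12, Pow(17, Rational(1, 2))), -1)), Rational(-1, 346)) = Add(Mul(-90, Mul(Rational(1, 204), Pow(17, Rational(1, 2)))), Rational(-1, 346)) = Add(Mul(Rational(-15, 34), Pow(17, Rational(1, 2))), Rational(-1, 346)) = Add(Rational(-1, 346), Mul(Rational(-15, 34), Pow(17, Rational(1, 2))))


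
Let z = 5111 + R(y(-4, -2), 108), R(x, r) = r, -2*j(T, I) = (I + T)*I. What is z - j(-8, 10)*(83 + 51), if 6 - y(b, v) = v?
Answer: 6559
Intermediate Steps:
j(T, I) = -I*(I + T)/2 (j(T, I) = -(I + T)*I/2 = -I*(I + T)/2)
y(b, v) = 6 - v
z = 5219 (z = 5111 + 108 = 5219)
z - j(-8, 10)*(83 + 51) = 5219 - (-½*10*(10 - 8))*(83 + 51) = 5219 - (-½*10*2)*134 = 5219 - (-10)*134 = 5219 - 1*(-1340) = 5219 + 1340 = 6559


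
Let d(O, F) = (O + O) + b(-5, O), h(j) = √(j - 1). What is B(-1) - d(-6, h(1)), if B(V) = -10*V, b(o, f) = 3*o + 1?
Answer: 36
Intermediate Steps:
b(o, f) = 1 + 3*o
h(j) = √(-1 + j)
d(O, F) = -14 + 2*O (d(O, F) = (O + O) + (1 + 3*(-5)) = 2*O + (1 - 15) = 2*O - 14 = -14 + 2*O)
B(-1) - d(-6, h(1)) = -10*(-1) - (-14 + 2*(-6)) = 10 - (-14 - 12) = 10 - 1*(-26) = 10 + 26 = 36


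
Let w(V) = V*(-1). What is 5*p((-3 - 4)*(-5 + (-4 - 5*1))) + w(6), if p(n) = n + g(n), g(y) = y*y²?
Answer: 4706444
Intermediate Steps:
g(y) = y³
w(V) = -V
p(n) = n + n³
5*p((-3 - 4)*(-5 + (-4 - 5*1))) + w(6) = 5*((-3 - 4)*(-5 + (-4 - 5*1)) + ((-3 - 4)*(-5 + (-4 - 5*1)))³) - 1*6 = 5*(-7*(-5 + (-4 - 5)) + (-7*(-5 + (-4 - 5)))³) - 6 = 5*(-7*(-5 - 9) + (-7*(-5 - 9))³) - 6 = 5*(-7*(-14) + (-7*(-14))³) - 6 = 5*(98 + 98³) - 6 = 5*(98 + 941192) - 6 = 5*941290 - 6 = 4706450 - 6 = 4706444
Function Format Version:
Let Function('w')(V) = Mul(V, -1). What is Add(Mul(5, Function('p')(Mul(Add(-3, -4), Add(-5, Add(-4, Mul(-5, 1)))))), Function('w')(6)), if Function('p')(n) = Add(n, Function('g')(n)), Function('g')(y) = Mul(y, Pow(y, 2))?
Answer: 4706444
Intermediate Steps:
Function('g')(y) = Pow(y, 3)
Function('w')(V) = Mul(-1, V)
Function('p')(n) = Add(n, Pow(n, 3))
Add(Mul(5, Function('p')(Mul(Add(-3, -4), Add(-5, Add(-4, Mul(-5, 1)))))), Function('w')(6)) = Add(Mul(5, Add(Mul(Add(-3, -4), Add(-5, Add(-4, Mul(-5, 1)))), Pow(Mul(Add(-3, -4), Add(-5, Add(-4, Mul(-5, 1)))), 3))), Mul(-1, 6)) = Add(Mul(5, Add(Mul(-7, Add(-5, Add(-4, -5))), Pow(Mul(-7, Add(-5, Add(-4, -5))), 3))), -6) = Add(Mul(5, Add(Mul(-7, Add(-5, -9)), Pow(Mul(-7, Add(-5, -9)), 3))), -6) = Add(Mul(5, Add(Mul(-7, -14), Pow(Mul(-7, -14), 3))), -6) = Add(Mul(5, Add(98, Pow(98, 3))), -6) = Add(Mul(5, Add(98, 941192)), -6) = Add(Mul(5, 941290), -6) = Add(4706450, -6) = 4706444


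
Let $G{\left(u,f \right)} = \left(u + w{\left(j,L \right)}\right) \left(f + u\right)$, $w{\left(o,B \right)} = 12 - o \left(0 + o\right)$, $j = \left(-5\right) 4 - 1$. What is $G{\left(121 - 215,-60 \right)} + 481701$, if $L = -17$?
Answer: $562243$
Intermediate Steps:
$j = -21$ ($j = -20 - 1 = -21$)
$w{\left(o,B \right)} = 12 - o^{2}$ ($w{\left(o,B \right)} = 12 - o o = 12 - o^{2}$)
$G{\left(u,f \right)} = \left(-429 + u\right) \left(f + u\right)$ ($G{\left(u,f \right)} = \left(u + \left(12 - \left(-21\right)^{2}\right)\right) \left(f + u\right) = \left(u + \left(12 - 441\right)\right) \left(f + u\right) = \left(u - 429\right) \left(f + u\right) = \left(-429 + u\right) \left(f + u\right)$)
$G{\left(121 - 215,-60 \right)} + 481701 = \left(\left(121 - 215\right)^{2} - -25740 - 429 \left(121 - 215\right) - 60 \left(121 - 215\right)\right) + 481701 = \left(\left(121 - 215\right)^{2} + 25740 - 429 \left(121 - 215\right) - 60 \left(121 - 215\right)\right) + 481701 = \left(\left(-94\right)^{2} + 25740 - -40326 - -5640\right) + 481701 = \left(8836 + 25740 + 40326 + 5640\right) + 481701 = 80542 + 481701 = 562243$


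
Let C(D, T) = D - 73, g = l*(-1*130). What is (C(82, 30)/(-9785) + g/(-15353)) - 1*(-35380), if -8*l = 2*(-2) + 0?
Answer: 408854325596/11556085 ≈ 35380.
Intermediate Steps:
l = ½ (l = -(2*(-2) + 0)/8 = -(-4 + 0)/8 = -⅛*(-4) = ½ ≈ 0.50000)
g = -65 (g = (-1*130)/2 = (½)*(-130) = -65)
C(D, T) = -73 + D
(C(82, 30)/(-9785) + g/(-15353)) - 1*(-35380) = ((-73 + 82)/(-9785) - 65/(-15353)) - 1*(-35380) = (9*(-1/9785) - 65*(-1/15353)) + 35380 = (-9/9785 + 5/1181) + 35380 = 38296/11556085 + 35380 = 408854325596/11556085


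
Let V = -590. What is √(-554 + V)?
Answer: 2*I*√286 ≈ 33.823*I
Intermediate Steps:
√(-554 + V) = √(-554 - 590) = √(-1144) = 2*I*√286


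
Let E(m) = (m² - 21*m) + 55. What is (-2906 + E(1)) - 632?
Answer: -3503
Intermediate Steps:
E(m) = 55 + m² - 21*m
(-2906 + E(1)) - 632 = (-2906 + (55 + 1² - 21*1)) - 632 = (-2906 + (55 + 1 - 21)) - 632 = (-2906 + 35) - 632 = -2871 - 632 = -3503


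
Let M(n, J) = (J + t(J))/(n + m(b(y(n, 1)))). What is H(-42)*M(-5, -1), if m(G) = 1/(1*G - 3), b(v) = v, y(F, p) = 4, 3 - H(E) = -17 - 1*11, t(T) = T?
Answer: 31/2 ≈ 15.500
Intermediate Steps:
H(E) = 31 (H(E) = 3 - (-17 - 1*11) = 3 - (-17 - 11) = 3 - 1*(-28) = 3 + 28 = 31)
m(G) = 1/(-3 + G) (m(G) = 1/(G - 3) = 1/(-3 + G))
M(n, J) = 2*J/(1 + n) (M(n, J) = (J + J)/(n + 1/(-3 + 4)) = (2*J)/(n + 1/1) = (2*J)/(n + 1) = (2*J)/(1 + n) = 2*J/(1 + n))
H(-42)*M(-5, -1) = 31*(2*(-1)/(1 - 5)) = 31*(2*(-1)/(-4)) = 31*(2*(-1)*(-¼)) = 31*(½) = 31/2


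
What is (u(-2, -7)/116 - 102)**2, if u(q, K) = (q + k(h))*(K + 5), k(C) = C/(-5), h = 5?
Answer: 34963569/3364 ≈ 10393.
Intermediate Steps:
k(C) = -C/5 (k(C) = C*(-1/5) = -C/5)
u(q, K) = (-1 + q)*(5 + K) (u(q, K) = (q - 1/5*5)*(K + 5) = (q - 1)*(5 + K) = (-1 + q)*(5 + K))
(u(-2, -7)/116 - 102)**2 = ((-5 - 1*(-7) + 5*(-2) - 7*(-2))/116 - 102)**2 = ((-5 + 7 - 10 + 14)*(1/116) - 102)**2 = (6*(1/116) - 102)**2 = (3/58 - 102)**2 = (-5913/58)**2 = 34963569/3364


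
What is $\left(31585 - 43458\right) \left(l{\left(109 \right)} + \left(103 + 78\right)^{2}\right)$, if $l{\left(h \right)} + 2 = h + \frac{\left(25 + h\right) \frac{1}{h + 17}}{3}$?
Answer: $- \frac{73756488887}{189} \approx -3.9025 \cdot 10^{8}$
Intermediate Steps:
$l{\left(h \right)} = -2 + h + \frac{25 + h}{3 \left(17 + h\right)}$ ($l{\left(h \right)} = -2 + \left(h + \frac{\left(25 + h\right) \frac{1}{h + 17}}{3}\right) = -2 + \left(h + \frac{25 + h}{17 + h} \frac{1}{3}\right) = -2 + \left(h + \frac{25 + h}{3 \left(17 + h\right)}\right) = -2 + h + \frac{25 + h}{3 \left(17 + h\right)}$)
$\left(31585 - 43458\right) \left(l{\left(109 \right)} + \left(103 + 78\right)^{2}\right) = \left(31585 - 43458\right) \left(\frac{-77 + 3 \cdot 109^{2} + 46 \cdot 109}{3 \left(17 + 109\right)} + \left(103 + 78\right)^{2}\right) = - 11873 \left(\frac{-77 + 3 \cdot 11881 + 5014}{3 \cdot 126} + 181^{2}\right) = - 11873 \left(\frac{1}{3} \cdot \frac{1}{126} \left(-77 + 35643 + 5014\right) + 32761\right) = - 11873 \left(\frac{1}{3} \cdot \frac{1}{126} \cdot 40580 + 32761\right) = - 11873 \left(\frac{20290}{189} + 32761\right) = \left(-11873\right) \frac{6212119}{189} = - \frac{73756488887}{189}$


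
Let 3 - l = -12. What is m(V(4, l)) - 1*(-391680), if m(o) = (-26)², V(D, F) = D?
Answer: 392356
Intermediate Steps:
l = 15 (l = 3 - 1*(-12) = 3 + 12 = 15)
m(o) = 676
m(V(4, l)) - 1*(-391680) = 676 - 1*(-391680) = 676 + 391680 = 392356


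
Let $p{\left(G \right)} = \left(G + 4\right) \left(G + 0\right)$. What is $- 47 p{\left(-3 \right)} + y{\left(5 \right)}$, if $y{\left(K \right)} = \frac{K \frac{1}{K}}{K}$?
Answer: $\frac{706}{5} \approx 141.2$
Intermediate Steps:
$p{\left(G \right)} = G \left(4 + G\right)$ ($p{\left(G \right)} = \left(4 + G\right) G = G \left(4 + G\right)$)
$y{\left(K \right)} = \frac{1}{K}$ ($y{\left(K \right)} = 1 \frac{1}{K} = \frac{1}{K}$)
$- 47 p{\left(-3 \right)} + y{\left(5 \right)} = - 47 \left(- 3 \left(4 - 3\right)\right) + \frac{1}{5} = - 47 \left(\left(-3\right) 1\right) + \frac{1}{5} = \left(-47\right) \left(-3\right) + \frac{1}{5} = 141 + \frac{1}{5} = \frac{706}{5}$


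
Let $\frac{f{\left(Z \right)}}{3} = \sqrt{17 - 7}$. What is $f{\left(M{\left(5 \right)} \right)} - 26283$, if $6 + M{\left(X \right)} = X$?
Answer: $-26283 + 3 \sqrt{10} \approx -26274.0$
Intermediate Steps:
$M{\left(X \right)} = -6 + X$
$f{\left(Z \right)} = 3 \sqrt{10}$ ($f{\left(Z \right)} = 3 \sqrt{17 - 7} = 3 \sqrt{10}$)
$f{\left(M{\left(5 \right)} \right)} - 26283 = 3 \sqrt{10} - 26283 = -26283 + 3 \sqrt{10}$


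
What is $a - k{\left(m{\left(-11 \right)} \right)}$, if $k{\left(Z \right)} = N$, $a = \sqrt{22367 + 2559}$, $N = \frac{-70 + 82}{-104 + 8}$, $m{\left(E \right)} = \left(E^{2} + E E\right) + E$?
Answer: $\frac{1}{8} + 11 \sqrt{206} \approx 158.0$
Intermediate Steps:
$m{\left(E \right)} = E + 2 E^{2}$ ($m{\left(E \right)} = \left(E^{2} + E^{2}\right) + E = 2 E^{2} + E = E + 2 E^{2}$)
$N = - \frac{1}{8}$ ($N = \frac{12}{-96} = 12 \left(- \frac{1}{96}\right) = - \frac{1}{8} \approx -0.125$)
$a = 11 \sqrt{206}$ ($a = \sqrt{24926} = 11 \sqrt{206} \approx 157.88$)
$k{\left(Z \right)} = - \frac{1}{8}$
$a - k{\left(m{\left(-11 \right)} \right)} = 11 \sqrt{206} - - \frac{1}{8} = 11 \sqrt{206} + \frac{1}{8} = \frac{1}{8} + 11 \sqrt{206}$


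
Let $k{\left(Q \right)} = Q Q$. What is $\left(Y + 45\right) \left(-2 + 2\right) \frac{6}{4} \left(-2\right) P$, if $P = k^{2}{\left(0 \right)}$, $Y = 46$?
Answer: $0$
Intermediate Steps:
$k{\left(Q \right)} = Q^{2}$
$P = 0$ ($P = \left(0^{2}\right)^{2} = 0^{2} = 0$)
$\left(Y + 45\right) \left(-2 + 2\right) \frac{6}{4} \left(-2\right) P = \left(46 + 45\right) \left(-2 + 2\right) \frac{6}{4} \left(-2\right) 0 = 91 \cdot 0 \cdot 6 \cdot \frac{1}{4} \left(-2\right) 0 = 91 \cdot 0 \cdot \frac{3}{2} \left(-2\right) 0 = 91 \cdot 0 \left(-2\right) 0 = 91 \cdot 0 \cdot 0 = 91 \cdot 0 = 0$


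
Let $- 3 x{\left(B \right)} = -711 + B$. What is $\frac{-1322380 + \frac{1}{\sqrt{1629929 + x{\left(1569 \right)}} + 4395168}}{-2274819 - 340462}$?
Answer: $\frac{25545075806804747612}{50520691027622636261} + \frac{\sqrt{1629643}}{50520691027622636261} \approx 0.50564$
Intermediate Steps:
$x{\left(B \right)} = 237 - \frac{B}{3}$ ($x{\left(B \right)} = - \frac{-711 + B}{3} = 237 - \frac{B}{3}$)
$\frac{-1322380 + \frac{1}{\sqrt{1629929 + x{\left(1569 \right)}} + 4395168}}{-2274819 - 340462} = \frac{-1322380 + \frac{1}{\sqrt{1629929 + \left(237 - 523\right)} + 4395168}}{-2274819 - 340462} = \frac{-1322380 + \frac{1}{\sqrt{1629929 + \left(237 - 523\right)} + 4395168}}{-2615281} = \left(-1322380 + \frac{1}{\sqrt{1629929 - 286} + 4395168}\right) \left(- \frac{1}{2615281}\right) = \left(-1322380 + \frac{1}{\sqrt{1629643} + 4395168}\right) \left(- \frac{1}{2615281}\right) = \left(-1322380 + \frac{1}{4395168 + \sqrt{1629643}}\right) \left(- \frac{1}{2615281}\right) = \frac{1322380}{2615281} - \frac{1}{2615281 \left(4395168 + \sqrt{1629643}\right)}$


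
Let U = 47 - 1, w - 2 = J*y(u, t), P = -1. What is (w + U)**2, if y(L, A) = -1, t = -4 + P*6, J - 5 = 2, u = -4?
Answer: 1681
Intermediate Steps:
J = 7 (J = 5 + 2 = 7)
t = -10 (t = -4 - 1*6 = -4 - 6 = -10)
w = -5 (w = 2 + 7*(-1) = 2 - 7 = -5)
U = 46
(w + U)**2 = (-5 + 46)**2 = 41**2 = 1681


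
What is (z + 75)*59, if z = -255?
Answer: -10620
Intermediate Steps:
(z + 75)*59 = (-255 + 75)*59 = -180*59 = -10620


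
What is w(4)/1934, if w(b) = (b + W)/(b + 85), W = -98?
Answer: -47/86063 ≈ -0.00054611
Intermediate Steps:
w(b) = (-98 + b)/(85 + b) (w(b) = (b - 98)/(b + 85) = (-98 + b)/(85 + b))
w(4)/1934 = ((-98 + 4)/(85 + 4))/1934 = (-94/89)*(1/1934) = ((1/89)*(-94))*(1/1934) = -94/89*1/1934 = -47/86063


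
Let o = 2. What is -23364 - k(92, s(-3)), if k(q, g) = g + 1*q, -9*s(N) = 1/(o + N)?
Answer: -211105/9 ≈ -23456.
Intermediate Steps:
s(N) = -1/(9*(2 + N))
k(q, g) = g + q
-23364 - k(92, s(-3)) = -23364 - (-1/(18 + 9*(-3)) + 92) = -23364 - (-1/(18 - 27) + 92) = -23364 - (-1/(-9) + 92) = -23364 - (-1*(-1/9) + 92) = -23364 - (1/9 + 92) = -23364 - 1*829/9 = -23364 - 829/9 = -211105/9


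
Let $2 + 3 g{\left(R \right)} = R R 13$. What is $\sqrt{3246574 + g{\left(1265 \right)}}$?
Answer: $\frac{\sqrt{91627935}}{3} \approx 3190.8$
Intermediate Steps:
$g{\left(R \right)} = - \frac{2}{3} + \frac{13 R^{2}}{3}$ ($g{\left(R \right)} = - \frac{2}{3} + \frac{R R 13}{3} = - \frac{2}{3} + \frac{R^{2} \cdot 13}{3} = - \frac{2}{3} + \frac{13 R^{2}}{3}$)
$\sqrt{3246574 + g{\left(1265 \right)}} = \sqrt{3246574 - \left(\frac{2}{3} - \frac{13 \cdot 1265^{2}}{3}\right)} = \sqrt{3246574 + \left(- \frac{2}{3} + \frac{13}{3} \cdot 1600225\right)} = \sqrt{3246574 + \left(- \frac{2}{3} + \frac{20802925}{3}\right)} = \sqrt{3246574 + \frac{20802923}{3}} = \sqrt{\frac{30542645}{3}} = \frac{\sqrt{91627935}}{3}$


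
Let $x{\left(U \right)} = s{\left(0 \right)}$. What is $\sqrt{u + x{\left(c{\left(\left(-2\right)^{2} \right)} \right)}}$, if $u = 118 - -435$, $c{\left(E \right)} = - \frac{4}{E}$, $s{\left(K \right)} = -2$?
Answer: $\sqrt{551} \approx 23.473$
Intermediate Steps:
$x{\left(U \right)} = -2$
$u = 553$ ($u = 118 + \left(-281 + 716\right) = 118 + 435 = 553$)
$\sqrt{u + x{\left(c{\left(\left(-2\right)^{2} \right)} \right)}} = \sqrt{553 - 2} = \sqrt{551}$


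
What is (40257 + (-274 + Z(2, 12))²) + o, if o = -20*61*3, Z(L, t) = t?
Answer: 105241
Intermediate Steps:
o = -3660 (o = -1220*3 = -3660)
(40257 + (-274 + Z(2, 12))²) + o = (40257 + (-274 + 12)²) - 3660 = (40257 + (-262)²) - 3660 = (40257 + 68644) - 3660 = 108901 - 3660 = 105241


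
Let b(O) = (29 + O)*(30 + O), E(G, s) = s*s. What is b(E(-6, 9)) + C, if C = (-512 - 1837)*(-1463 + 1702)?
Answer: -549201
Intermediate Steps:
C = -561411 (C = -2349*239 = -561411)
E(G, s) = s²
b(E(-6, 9)) + C = (870 + (9²)² + 59*9²) - 561411 = (870 + 81² + 59*81) - 561411 = (870 + 6561 + 4779) - 561411 = 12210 - 561411 = -549201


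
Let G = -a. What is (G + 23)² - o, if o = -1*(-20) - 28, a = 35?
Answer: 152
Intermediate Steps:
G = -35 (G = -1*35 = -35)
o = -8 (o = 20 - 28 = -8)
(G + 23)² - o = (-35 + 23)² - 1*(-8) = (-12)² + 8 = 144 + 8 = 152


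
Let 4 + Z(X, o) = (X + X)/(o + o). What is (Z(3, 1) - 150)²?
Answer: 22801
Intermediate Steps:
Z(X, o) = -4 + X/o (Z(X, o) = -4 + (X + X)/(o + o) = -4 + (2*X)/((2*o)) = -4 + (2*X)*(1/(2*o)) = -4 + X/o)
(Z(3, 1) - 150)² = ((-4 + 3/1) - 150)² = ((-4 + 3*1) - 150)² = ((-4 + 3) - 150)² = (-1 - 150)² = (-151)² = 22801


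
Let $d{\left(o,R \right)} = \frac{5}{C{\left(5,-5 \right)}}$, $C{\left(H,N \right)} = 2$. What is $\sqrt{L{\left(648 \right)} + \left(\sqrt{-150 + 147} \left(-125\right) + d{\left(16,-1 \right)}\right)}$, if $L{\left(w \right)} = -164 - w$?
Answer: $\frac{\sqrt{-3238 - 500 i \sqrt{3}}}{2} \approx 3.7718 - 28.701 i$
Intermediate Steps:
$d{\left(o,R \right)} = \frac{5}{2}$
$\sqrt{L{\left(648 \right)} + \left(\sqrt{-150 + 147} \left(-125\right) + d{\left(16,-1 \right)}\right)} = \sqrt{\left(-164 - 648\right) + \left(\sqrt{-150 + 147} \left(-125\right) + \frac{5}{2}\right)} = \sqrt{\left(-164 - 648\right) + \left(\sqrt{-3} \left(-125\right) + \frac{5}{2}\right)} = \sqrt{-812 + \left(i \sqrt{3} \left(-125\right) + \frac{5}{2}\right)} = \sqrt{-812 + \left(- 125 i \sqrt{3} + \frac{5}{2}\right)} = \sqrt{-812 + \left(\frac{5}{2} - 125 i \sqrt{3}\right)} = \sqrt{- \frac{1619}{2} - 125 i \sqrt{3}}$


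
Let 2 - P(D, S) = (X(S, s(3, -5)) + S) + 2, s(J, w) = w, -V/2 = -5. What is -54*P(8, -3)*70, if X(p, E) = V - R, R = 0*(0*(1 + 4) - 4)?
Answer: 26460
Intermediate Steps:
V = 10 (V = -2*(-5) = 10)
R = 0 (R = 0*(0*5 - 4) = 0*(0 - 4) = 0*(-4) = 0)
X(p, E) = 10 (X(p, E) = 10 - 1*0 = 10 + 0 = 10)
P(D, S) = -10 - S (P(D, S) = 2 - ((10 + S) + 2) = 2 - (12 + S) = 2 + (-12 - S) = -10 - S)
-54*P(8, -3)*70 = -54*(-10 - 1*(-3))*70 = -54*(-10 + 3)*70 = -54*(-7)*70 = 378*70 = 26460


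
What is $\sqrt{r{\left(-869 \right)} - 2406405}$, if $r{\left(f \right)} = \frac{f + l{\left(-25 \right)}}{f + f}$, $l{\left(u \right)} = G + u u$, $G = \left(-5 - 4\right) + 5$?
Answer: $\frac{i \sqrt{1817223098449}}{869} \approx 1551.3 i$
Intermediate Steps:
$G = -4$ ($G = -9 + 5 = -4$)
$l{\left(u \right)} = -4 + u^{2}$ ($l{\left(u \right)} = -4 + u u = -4 + u^{2}$)
$r{\left(f \right)} = \frac{621 + f}{2 f}$ ($r{\left(f \right)} = \frac{f - \left(4 - \left(-25\right)^{2}\right)}{f + f} = \frac{f + \left(-4 + 625\right)}{2 f} = \left(f + 621\right) \frac{1}{2 f} = \left(621 + f\right) \frac{1}{2 f} = \frac{621 + f}{2 f}$)
$\sqrt{r{\left(-869 \right)} - 2406405} = \sqrt{\frac{621 - 869}{2 \left(-869\right)} - 2406405} = \sqrt{\frac{1}{2} \left(- \frac{1}{869}\right) \left(-248\right) - 2406405} = \sqrt{\frac{124}{869} - 2406405} = \sqrt{- \frac{2091165821}{869}} = \frac{i \sqrt{1817223098449}}{869}$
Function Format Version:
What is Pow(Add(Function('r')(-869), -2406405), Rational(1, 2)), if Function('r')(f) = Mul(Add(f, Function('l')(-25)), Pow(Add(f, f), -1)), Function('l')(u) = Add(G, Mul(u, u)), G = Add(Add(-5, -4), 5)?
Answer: Mul(Rational(1, 869), I, Pow(1817223098449, Rational(1, 2))) ≈ Mul(1551.3, I)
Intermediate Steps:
G = -4 (G = Add(-9, 5) = -4)
Function('l')(u) = Add(-4, Pow(u, 2)) (Function('l')(u) = Add(-4, Mul(u, u)) = Add(-4, Pow(u, 2)))
Function('r')(f) = Mul(Rational(1, 2), Pow(f, -1), Add(621, f)) (Function('r')(f) = Mul(Add(f, Add(-4, Pow(-25, 2))), Pow(Add(f, f), -1)) = Mul(Add(f, Add(-4, 625)), Pow(Mul(2, f), -1)) = Mul(Add(f, 621), Mul(Rational(1, 2), Pow(f, -1))) = Mul(Add(621, f), Mul(Rational(1, 2), Pow(f, -1))) = Mul(Rational(1, 2), Pow(f, -1), Add(621, f)))
Pow(Add(Function('r')(-869), -2406405), Rational(1, 2)) = Pow(Add(Mul(Rational(1, 2), Pow(-869, -1), Add(621, -869)), -2406405), Rational(1, 2)) = Pow(Add(Mul(Rational(1, 2), Rational(-1, 869), -248), -2406405), Rational(1, 2)) = Pow(Add(Rational(124, 869), -2406405), Rational(1, 2)) = Pow(Rational(-2091165821, 869), Rational(1, 2)) = Mul(Rational(1, 869), I, Pow(1817223098449, Rational(1, 2)))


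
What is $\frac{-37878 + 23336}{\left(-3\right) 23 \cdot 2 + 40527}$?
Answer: $- \frac{14542}{40389} \approx -0.36005$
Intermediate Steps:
$\frac{-37878 + 23336}{\left(-3\right) 23 \cdot 2 + 40527} = - \frac{14542}{\left(-69\right) 2 + 40527} = - \frac{14542}{-138 + 40527} = - \frac{14542}{40389}$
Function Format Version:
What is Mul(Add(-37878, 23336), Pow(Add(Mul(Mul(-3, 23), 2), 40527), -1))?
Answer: Rational(-14542, 40389) ≈ -0.36005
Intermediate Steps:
Mul(Add(-37878, 23336), Pow(Add(Mul(Mul(-3, 23), 2), 40527), -1)) = Mul(-14542, Pow(Add(Mul(-69, 2), 40527), -1)) = Mul(-14542, Pow(Add(-138, 40527), -1)) = Mul(-14542, Pow(40389, -1)) = Mul(-14542, Rational(1, 40389)) = Rational(-14542, 40389)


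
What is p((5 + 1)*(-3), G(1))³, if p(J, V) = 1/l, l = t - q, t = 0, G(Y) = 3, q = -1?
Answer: 1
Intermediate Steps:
l = 1 (l = 0 - 1*(-1) = 0 + 1 = 1)
p(J, V) = 1 (p(J, V) = 1/1 = 1)
p((5 + 1)*(-3), G(1))³ = 1³ = 1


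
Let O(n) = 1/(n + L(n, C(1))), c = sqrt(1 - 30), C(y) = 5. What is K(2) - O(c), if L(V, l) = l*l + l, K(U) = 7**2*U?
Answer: 91012/929 + I*sqrt(29)/929 ≈ 97.968 + 0.0057967*I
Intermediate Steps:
K(U) = 49*U
c = I*sqrt(29) (c = sqrt(-29) = I*sqrt(29) ≈ 5.3852*I)
L(V, l) = l + l**2 (L(V, l) = l**2 + l = l + l**2)
O(n) = 1/(30 + n) (O(n) = 1/(n + 5*(1 + 5)) = 1/(n + 5*6) = 1/(n + 30) = 1/(30 + n))
K(2) - O(c) = 49*2 - 1/(30 + I*sqrt(29)) = 98 - 1/(30 + I*sqrt(29))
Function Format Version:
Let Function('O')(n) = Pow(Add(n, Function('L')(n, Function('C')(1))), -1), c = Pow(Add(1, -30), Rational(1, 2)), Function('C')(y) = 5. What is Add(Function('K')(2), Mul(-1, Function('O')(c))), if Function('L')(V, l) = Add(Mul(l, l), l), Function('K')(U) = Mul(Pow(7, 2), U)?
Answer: Add(Rational(91012, 929), Mul(Rational(1, 929), I, Pow(29, Rational(1, 2)))) ≈ Add(97.968, Mul(0.0057967, I))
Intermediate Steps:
Function('K')(U) = Mul(49, U)
c = Mul(I, Pow(29, Rational(1, 2))) (c = Pow(-29, Rational(1, 2)) = Mul(I, Pow(29, Rational(1, 2))) ≈ Mul(5.3852, I))
Function('L')(V, l) = Add(l, Pow(l, 2)) (Function('L')(V, l) = Add(Pow(l, 2), l) = Add(l, Pow(l, 2)))
Function('O')(n) = Pow(Add(30, n), -1) (Function('O')(n) = Pow(Add(n, Mul(5, Add(1, 5))), -1) = Pow(Add(n, Mul(5, 6)), -1) = Pow(Add(n, 30), -1) = Pow(Add(30, n), -1))
Add(Function('K')(2), Mul(-1, Function('O')(c))) = Add(Mul(49, 2), Mul(-1, Pow(Add(30, Mul(I, Pow(29, Rational(1, 2)))), -1))) = Add(98, Mul(-1, Pow(Add(30, Mul(I, Pow(29, Rational(1, 2)))), -1)))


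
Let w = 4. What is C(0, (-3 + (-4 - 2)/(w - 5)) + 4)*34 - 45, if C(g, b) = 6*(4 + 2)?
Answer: 1179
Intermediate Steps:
C(g, b) = 36 (C(g, b) = 6*6 = 36)
C(0, (-3 + (-4 - 2)/(w - 5)) + 4)*34 - 45 = 36*34 - 45 = 1224 - 45 = 1179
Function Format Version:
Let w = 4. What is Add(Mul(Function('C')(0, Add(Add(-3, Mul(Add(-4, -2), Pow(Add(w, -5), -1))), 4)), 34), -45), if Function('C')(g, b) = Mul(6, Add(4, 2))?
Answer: 1179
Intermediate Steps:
Function('C')(g, b) = 36 (Function('C')(g, b) = Mul(6, 6) = 36)
Add(Mul(Function('C')(0, Add(Add(-3, Mul(Add(-4, -2), Pow(Add(w, -5), -1))), 4)), 34), -45) = Add(Mul(36, 34), -45) = Add(1224, -45) = 1179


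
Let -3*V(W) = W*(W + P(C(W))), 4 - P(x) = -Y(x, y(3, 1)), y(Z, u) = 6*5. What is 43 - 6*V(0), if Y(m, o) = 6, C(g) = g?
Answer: 43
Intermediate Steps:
y(Z, u) = 30
P(x) = 10 (P(x) = 4 - (-1)*6 = 4 - 1*(-6) = 4 + 6 = 10)
V(W) = -W*(10 + W)/3 (V(W) = -W*(W + 10)/3 = -W*(10 + W)/3)
43 - 6*V(0) = 43 - (-2)*0*(10 + 0) = 43 - (-2)*0*10 = 43 - 6*0 = 43 + 0 = 43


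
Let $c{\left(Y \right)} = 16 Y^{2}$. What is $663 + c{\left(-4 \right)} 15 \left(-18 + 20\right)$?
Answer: $8343$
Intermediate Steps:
$663 + c{\left(-4 \right)} 15 \left(-18 + 20\right) = 663 + 16 \left(-4\right)^{2} \cdot 15 \left(-18 + 20\right) = 663 + 16 \cdot 16 \cdot 15 \cdot 2 = 663 + 256 \cdot 30 = 663 + 7680 = 8343$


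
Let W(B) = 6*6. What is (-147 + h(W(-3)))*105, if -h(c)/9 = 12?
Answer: -26775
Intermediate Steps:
W(B) = 36
h(c) = -108 (h(c) = -9*12 = -108)
(-147 + h(W(-3)))*105 = (-147 - 108)*105 = -255*105 = -26775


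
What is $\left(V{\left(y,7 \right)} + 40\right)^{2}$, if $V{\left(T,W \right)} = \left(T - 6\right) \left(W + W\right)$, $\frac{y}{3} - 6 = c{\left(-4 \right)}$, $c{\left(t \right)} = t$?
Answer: $1600$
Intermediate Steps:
$y = 6$ ($y = 18 + 3 \left(-4\right) = 18 - 12 = 6$)
$V{\left(T,W \right)} = 2 W \left(-6 + T\right)$ ($V{\left(T,W \right)} = \left(-6 + T\right) 2 W = 2 W \left(-6 + T\right)$)
$\left(V{\left(y,7 \right)} + 40\right)^{2} = \left(2 \cdot 7 \left(-6 + 6\right) + 40\right)^{2} = \left(2 \cdot 7 \cdot 0 + 40\right)^{2} = \left(0 + 40\right)^{2} = 40^{2} = 1600$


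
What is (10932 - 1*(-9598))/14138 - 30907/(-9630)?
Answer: 317333533/68074470 ≈ 4.6616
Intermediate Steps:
(10932 - 1*(-9598))/14138 - 30907/(-9630) = (10932 + 9598)*(1/14138) - 30907*(-1/9630) = 20530*(1/14138) + 30907/9630 = 10265/7069 + 30907/9630 = 317333533/68074470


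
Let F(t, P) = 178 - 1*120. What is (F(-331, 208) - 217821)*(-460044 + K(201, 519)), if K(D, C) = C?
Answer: 100067542575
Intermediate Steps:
F(t, P) = 58 (F(t, P) = 178 - 120 = 58)
(F(-331, 208) - 217821)*(-460044 + K(201, 519)) = (58 - 217821)*(-460044 + 519) = -217763*(-459525) = 100067542575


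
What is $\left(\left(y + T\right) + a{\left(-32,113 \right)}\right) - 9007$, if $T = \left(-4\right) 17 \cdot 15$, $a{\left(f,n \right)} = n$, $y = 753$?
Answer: $-9161$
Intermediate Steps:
$T = -1020$ ($T = \left(-68\right) 15 = -1020$)
$\left(\left(y + T\right) + a{\left(-32,113 \right)}\right) - 9007 = \left(\left(753 - 1020\right) + 113\right) - 9007 = \left(-267 + 113\right) - 9007 = -154 - 9007 = -9161$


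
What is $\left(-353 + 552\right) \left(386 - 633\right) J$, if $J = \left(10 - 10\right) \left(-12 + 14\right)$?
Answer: $0$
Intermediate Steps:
$J = 0$ ($J = 0 \cdot 2 = 0$)
$\left(-353 + 552\right) \left(386 - 633\right) J = \left(-353 + 552\right) \left(386 - 633\right) 0 = 199 \left(386 - 633\right) 0 = 199 \left(-247\right) 0 = \left(-49153\right) 0 = 0$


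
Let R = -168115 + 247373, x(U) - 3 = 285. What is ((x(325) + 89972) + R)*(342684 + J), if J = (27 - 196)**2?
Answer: 62932709910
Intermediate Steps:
x(U) = 288 (x(U) = 3 + 285 = 288)
R = 79258
J = 28561 (J = (-169)**2 = 28561)
((x(325) + 89972) + R)*(342684 + J) = ((288 + 89972) + 79258)*(342684 + 28561) = (90260 + 79258)*371245 = 169518*371245 = 62932709910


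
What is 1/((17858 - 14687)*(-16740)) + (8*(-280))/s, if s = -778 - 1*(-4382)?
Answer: -29726223301/47827368540 ≈ -0.62153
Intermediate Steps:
s = 3604 (s = -778 + 4382 = 3604)
1/((17858 - 14687)*(-16740)) + (8*(-280))/s = 1/((17858 - 14687)*(-16740)) + (8*(-280))/3604 = -1/16740/3171 - 2240*1/3604 = (1/3171)*(-1/16740) - 560/901 = -1/53082540 - 560/901 = -29726223301/47827368540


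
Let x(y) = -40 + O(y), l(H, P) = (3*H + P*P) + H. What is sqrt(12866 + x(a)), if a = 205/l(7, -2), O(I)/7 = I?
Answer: 3*sqrt(91526)/8 ≈ 113.45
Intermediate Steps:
l(H, P) = P**2 + 4*H (l(H, P) = (3*H + P**2) + H = (P**2 + 3*H) + H = P**2 + 4*H)
O(I) = 7*I
a = 205/32 (a = 205/((-2)**2 + 4*7) = 205/(4 + 28) = 205/32 ≈ 6.4063)
x(y) = -40 + 7*y
sqrt(12866 + x(a)) = sqrt(12866 + (-40 + 7*(205/32))) = sqrt(12866 + (-40 + 1435/32)) = sqrt(12866 + 155/32) = sqrt(411867/32) = 3*sqrt(91526)/8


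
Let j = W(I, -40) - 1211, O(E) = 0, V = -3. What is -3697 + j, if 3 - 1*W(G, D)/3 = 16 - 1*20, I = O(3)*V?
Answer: -4887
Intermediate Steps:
I = 0 (I = 0*(-3) = 0)
W(G, D) = 21 (W(G, D) = 9 - 3*(16 - 1*20) = 9 - 3*(16 - 20) = 9 - 3*(-4) = 9 + 12 = 21)
j = -1190 (j = 21 - 1211 = -1190)
-3697 + j = -3697 - 1190 = -4887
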